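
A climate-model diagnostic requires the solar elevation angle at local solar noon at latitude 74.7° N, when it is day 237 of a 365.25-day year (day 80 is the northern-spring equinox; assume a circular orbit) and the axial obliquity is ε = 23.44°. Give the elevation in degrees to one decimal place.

25.1°

Solar longitude: λ_s = 360° × (237 − 80)/365.25 = 154.743°.
sin δ = sin 23.44° × sin 154.743° = 0.16973, so δ = +9.772°.
At local noon the hour angle is zero, so the zenith angle equals |φ − δ| = |+74.7° − (+9.772°)| = 64.928°.
Elevation = 90° − 64.928° = 25.1°.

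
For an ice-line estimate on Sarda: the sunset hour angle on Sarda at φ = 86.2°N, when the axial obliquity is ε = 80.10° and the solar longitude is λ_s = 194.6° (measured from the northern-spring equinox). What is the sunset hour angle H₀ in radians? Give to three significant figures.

H₀ = 0.00 rad

Solar declination: sin δ = sin ε · sin λ_s = sin 80.10° × sin 194.6° = -0.24832, so δ = -14.378°.
cos H₀ = −tan φ · tan δ = 3.8595 ≥ 1, so the host star never rises (polar night) and H₀ = 0.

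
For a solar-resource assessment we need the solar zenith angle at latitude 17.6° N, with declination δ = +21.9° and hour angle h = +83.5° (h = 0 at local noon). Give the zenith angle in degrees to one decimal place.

θ_z = 77.7°

cos θ_z = sin ϕ sin δ + cos ϕ cos δ cos h = 0.112780 + 0.100117 = 0.212897.
θ_z = arccos(0.212897) = 77.7°.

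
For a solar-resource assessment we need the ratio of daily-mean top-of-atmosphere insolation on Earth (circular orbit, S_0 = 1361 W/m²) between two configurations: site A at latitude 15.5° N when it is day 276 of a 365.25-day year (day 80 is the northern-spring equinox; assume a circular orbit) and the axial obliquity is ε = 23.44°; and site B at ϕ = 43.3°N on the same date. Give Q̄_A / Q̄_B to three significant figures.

— Configuration A (ϕ=+15.5°):
Solar longitude: L_s = 360° × (276 − 80)/365.25 = 193.183°.
sin δ = sin 23.44° × sin 193.183° = -0.09072, so δ = -5.205°.
cos h₀ = −tan(+15.5°) tan(-5.205°) = 0.0253, h₀ = 1.5455 rad.
Bracket: h₀ sin ϕ sin δ + cos ϕ cos δ sin h₀ = 1.5455×0.26724×-0.09072 + 0.96363×0.99588×0.99968 = -0.037469 + 0.959353 = 0.921884.
Q̄ = (S_0/π) × [bracket] = (1361/π) × 0.921884 = 399.38 W/m².
— Configuration B (ϕ=+43.3°):
cos h₀ = −tan(+43.3°) tan(-5.205°) = 0.0858, h₀ = 1.4848 rad.
Bracket: h₀ sin ϕ sin δ + cos ϕ cos δ sin h₀ = 1.4848×0.68582×-0.09072 + 0.72777×0.99588×0.99631 = -0.092381 + 0.722097 = 0.629716.
Q̄ = (S_0/π) × [bracket] = (1361/π) × 0.629716 = 272.81 W/m².
Ratio Q̄_A / Q̄_B = 399.38 / 272.81 = 1.464.

Q̄_A / Q̄_B ≈ 1.46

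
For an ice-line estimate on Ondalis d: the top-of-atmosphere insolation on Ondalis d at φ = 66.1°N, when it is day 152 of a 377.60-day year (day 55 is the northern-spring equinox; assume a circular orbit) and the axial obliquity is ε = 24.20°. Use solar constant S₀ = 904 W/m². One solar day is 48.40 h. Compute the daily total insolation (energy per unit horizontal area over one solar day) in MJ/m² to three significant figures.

Solar longitude: λ_s = 360° × (152 − 55)/377.60 = 92.479°.
sin δ = sin 24.20° × sin 92.479° = 0.40954, so δ = +24.176°.
cos H₀ = −tan(+66.1°) tan(+24.176°) = -1.0130 ≤ −1 ⇒ polar day, H₀ = π.
Bracket: H₀ sin φ sin δ + cos φ cos δ sin H₀ = 3.1416×0.91425×0.40954 + 0.40514×0.91229×0.00000 = 1.176284 + 0.000000 = 1.176284.
Q̄ = (S₀/π) × [bracket] = (904/π) × 1.176284 = 338.48 W/m².
Daily total = Q̄ × 48.40 h × 3600 s/h = 338.48 × 48.40 × 3600 / 10⁶ = 58.98 MJ/m².

59.0 MJ/m²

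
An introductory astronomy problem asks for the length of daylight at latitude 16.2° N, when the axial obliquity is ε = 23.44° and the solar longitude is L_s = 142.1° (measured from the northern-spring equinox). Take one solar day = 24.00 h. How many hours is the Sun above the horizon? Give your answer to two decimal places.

Solar declination: sin δ = sin ε · sin L_s = sin 23.44° × sin 142.1° = 0.24436, so δ = +14.144°.
cos h₀ = −tan ϕ · tan δ = −tan(+16.2°) × tan(+14.144°) = -0.0732, so h₀ = 1.6441 rad = 94.20°.
Daylight = 2h₀/(2π) × 24.00 h = (1.6441/π) × 24.00 = 12.56 h.

12.56 h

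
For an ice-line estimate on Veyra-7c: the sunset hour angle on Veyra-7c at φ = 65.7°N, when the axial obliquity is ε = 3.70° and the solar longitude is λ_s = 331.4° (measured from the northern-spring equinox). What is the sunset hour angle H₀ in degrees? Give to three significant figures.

Solar declination: sin δ = sin ε · sin λ_s = sin 3.70° × sin 331.4° = -0.03089, so δ = -1.770°.
cos H₀ = −tan φ · tan δ = −tan(+65.7°) × tan(-1.770°) = 0.0684, so H₀ = 1.5023 rad = 86.08°.

H₀ = 86.1°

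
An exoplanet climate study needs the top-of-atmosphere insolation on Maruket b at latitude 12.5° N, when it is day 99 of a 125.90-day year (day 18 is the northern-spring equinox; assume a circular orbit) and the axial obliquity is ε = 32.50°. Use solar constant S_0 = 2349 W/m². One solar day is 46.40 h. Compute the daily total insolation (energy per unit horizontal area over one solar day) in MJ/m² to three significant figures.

Solar longitude: L_s = 360° × (99 − 18)/125.90 = 231.612°.
sin δ = sin 32.50° × sin 231.612° = -0.42115, so δ = -24.907°.
cos h₀ = −tan(+12.5°) tan(-24.907°) = 0.1029, h₀ = 1.4677 rad.
Bracket: h₀ sin ϕ sin δ + cos ϕ cos δ sin h₀ = 1.4677×0.21644×-0.42115 + 0.97630×0.90699×0.99469 = -0.133786 + 0.880792 = 0.747006.
Q̄ = (S_0/π) × [bracket] = (2349/π) × 0.747006 = 558.54 W/m².
Daily total = Q̄ × 46.40 h × 3600 s/h = 558.54 × 46.40 × 3600 / 10⁶ = 93.30 MJ/m².

93.3 MJ/m²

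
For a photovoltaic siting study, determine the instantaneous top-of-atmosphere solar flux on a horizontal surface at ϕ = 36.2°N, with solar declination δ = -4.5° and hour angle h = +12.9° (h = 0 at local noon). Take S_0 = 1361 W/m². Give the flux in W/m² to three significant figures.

1.00e+03 W/m²

cos θ_z = sin ϕ sin δ + cos ϕ cos δ cos h = -0.046338 + 0.784169 = 0.737831.
Flux = S_0 · cos θ_z = 1361 × 0.737831 = 1004 W/m².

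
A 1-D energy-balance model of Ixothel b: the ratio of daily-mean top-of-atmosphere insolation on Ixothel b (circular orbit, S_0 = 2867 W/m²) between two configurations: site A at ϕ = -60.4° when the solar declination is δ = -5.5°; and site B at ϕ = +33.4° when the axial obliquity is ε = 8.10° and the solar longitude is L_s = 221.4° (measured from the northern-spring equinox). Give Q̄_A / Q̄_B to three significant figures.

— Configuration A (ϕ=-60.4°):
cos h₀ = −tan(-60.4°) tan(-5.500°) = -0.1695, h₀ = 1.7411 rad.
Bracket: h₀ sin ϕ sin δ + cos ϕ cos δ sin h₀ = 1.7411×-0.86949×-0.09585 + 0.49394×0.99540×0.98553 = 0.145104 + 0.484553 = 0.629657.
Q̄ = (S_0/π) × [bracket] = (2867/π) × 0.629657 = 574.62 W/m².
— Configuration B (ϕ=+33.4°):
Solar declination: sin δ = sin ε · sin L_s = sin 8.10° × sin 221.4° = -0.09318, so δ = -5.347°.
cos h₀ = −tan(+33.4°) tan(-5.347°) = 0.0617, h₀ = 1.5090 rad.
Bracket: h₀ sin ϕ sin δ + cos ϕ cos δ sin h₀ = 1.5090×0.55048×-0.09318 + 0.83485×0.99565×0.99809 = -0.077402 + 0.829631 = 0.752229.
Q̄ = (S_0/π) × [bracket] = (2867/π) × 0.752229 = 686.48 W/m².
Ratio Q̄_A / Q̄_B = 574.62 / 686.48 = 0.8371.

Q̄_A / Q̄_B ≈ 0.837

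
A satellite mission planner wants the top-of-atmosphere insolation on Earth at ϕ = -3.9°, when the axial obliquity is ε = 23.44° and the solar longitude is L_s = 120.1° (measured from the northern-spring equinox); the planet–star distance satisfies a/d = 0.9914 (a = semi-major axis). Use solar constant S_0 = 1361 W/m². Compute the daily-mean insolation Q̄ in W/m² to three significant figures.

Solar declination: sin δ = sin ε · sin L_s = sin 23.44° × sin 120.1° = 0.34415, so δ = +20.130°.
cos h₀ = −tan(-3.9°) tan(+20.130°) = 0.0250, h₀ = 1.5458 rad.
Bracket: h₀ sin ϕ sin δ + cos ϕ cos δ sin h₀ = 1.5458×-0.06802×0.34415 + 0.99768×0.93892×0.99969 = -0.036186 + 0.936451 = 0.900265.
Inverse-square distance factor (a/d)² = 0.9914² = 0.982874.
Q̄ = (S_0/π) × 0.982874 × [bracket] = (1361/π) × 0.982874 × 0.900265 = 383.3 W/m².

Q̄ ≈ 383 W/m²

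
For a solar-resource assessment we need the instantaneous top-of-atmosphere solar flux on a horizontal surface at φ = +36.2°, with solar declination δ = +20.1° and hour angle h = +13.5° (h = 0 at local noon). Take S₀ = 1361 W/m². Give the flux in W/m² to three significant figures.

1.28e+03 W/m²

cos θ_z = sin φ sin δ + cos φ cos δ cos h = 0.202967 + 0.736873 = 0.939840.
Flux = S₀ · cos θ_z = 1361 × 0.939840 = 1279 W/m².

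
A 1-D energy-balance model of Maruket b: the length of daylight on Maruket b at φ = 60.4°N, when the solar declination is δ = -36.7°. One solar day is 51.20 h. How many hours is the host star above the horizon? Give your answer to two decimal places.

cos H₀ = −tan φ · tan δ = 1.3121 ≥ 1, so the host star never rises (polar night) and H₀ = 0.
Daylight = 2H₀/(2π) × 51.20 h = (0.0000/π) × 51.20 = 0.00 h.

0.00 h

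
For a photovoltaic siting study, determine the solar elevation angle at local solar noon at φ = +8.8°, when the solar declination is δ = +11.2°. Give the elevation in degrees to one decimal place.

87.6°

At local noon the hour angle is zero, so the zenith angle equals |φ − δ| = |+8.8° − (+11.200°)| = 2.400°.
Elevation = 90° − 2.400° = 87.6°.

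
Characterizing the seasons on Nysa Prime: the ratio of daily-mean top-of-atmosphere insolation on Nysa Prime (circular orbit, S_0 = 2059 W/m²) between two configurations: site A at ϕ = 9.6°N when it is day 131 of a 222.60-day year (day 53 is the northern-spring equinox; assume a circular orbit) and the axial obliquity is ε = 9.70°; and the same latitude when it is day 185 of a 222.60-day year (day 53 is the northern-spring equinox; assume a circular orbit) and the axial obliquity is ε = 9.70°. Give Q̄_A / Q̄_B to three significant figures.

— Configuration A (ϕ=+9.6°):
Solar longitude: L_s = 360° × (131 − 53)/222.60 = 126.146°.
sin δ = sin 9.70° × sin 126.146° = 0.13606, so δ = +7.820°.
cos h₀ = −tan(+9.6°) tan(+7.820°) = -0.0232, h₀ = 1.5940 rad.
Bracket: h₀ sin ϕ sin δ + cos ϕ cos δ sin h₀ = 1.5940×0.16677×0.13606 + 0.98600×0.99070×0.99973 = 0.036169 + 0.976566 = 1.012735.
Q̄ = (S_0/π) × [bracket] = (2059/π) × 1.012735 = 663.75 W/m².
— Configuration B (ϕ=+9.6°):
Solar longitude: L_s = 360° × (185 − 53)/222.60 = 213.477°.
sin δ = sin 9.70° × sin 213.477° = -0.09294, so δ = -5.333°.
cos h₀ = −tan(+9.6°) tan(-5.333°) = 0.0158, h₀ = 1.5550 rad.
Bracket: h₀ sin ϕ sin δ + cos ϕ cos δ sin h₀ = 1.5550×0.16677×-0.09294 + 0.98600×0.99567×0.99988 = -0.024102 + 0.981613 = 0.957511.
Q̄ = (S_0/π) × [bracket] = (2059/π) × 0.957511 = 627.55 W/m².
Ratio Q̄_A / Q̄_B = 663.75 / 627.55 = 1.058.

Q̄_A / Q̄_B ≈ 1.06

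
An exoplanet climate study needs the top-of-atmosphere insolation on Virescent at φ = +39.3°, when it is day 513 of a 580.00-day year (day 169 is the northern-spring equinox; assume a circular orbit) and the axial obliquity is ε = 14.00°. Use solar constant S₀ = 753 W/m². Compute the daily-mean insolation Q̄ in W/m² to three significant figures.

Q̄ ≈ 153 W/m²

Solar longitude: λ_s = 360° × (513 − 169)/580.00 = 213.517°.
sin δ = sin 14.00° × sin 213.517° = -0.13359, so δ = -7.677°.
cos H₀ = −tan(+39.3°) tan(-7.677°) = 0.1103, H₀ = 1.4602 rad.
Bracket: H₀ sin φ sin δ + cos φ cos δ sin H₀ = 1.4602×0.63338×-0.13359 + 0.77384×0.99104×0.99390 = -0.123552 + 0.762228 = 0.638676.
Q̄ = (S₀/π) × [bracket] = (753/π) × 0.638676 = 153.1 W/m².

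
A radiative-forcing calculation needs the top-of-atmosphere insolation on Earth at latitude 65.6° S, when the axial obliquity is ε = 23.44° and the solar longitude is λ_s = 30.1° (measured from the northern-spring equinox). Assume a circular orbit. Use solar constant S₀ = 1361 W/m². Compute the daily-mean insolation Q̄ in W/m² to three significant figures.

Solar declination: sin δ = sin ε · sin λ_s = sin 23.44° × sin 30.1° = 0.19950, so δ = +11.507°.
cos H₀ = −tan(-65.6°) tan(+11.507°) = 0.4488, H₀ = 1.1054 rad.
Bracket: H₀ sin φ sin δ + cos φ cos δ sin H₀ = 1.1054×-0.91068×0.19950 + 0.41310×0.97990×0.89363 = -0.200830 + 0.361738 = 0.160908.
Q̄ = (S₀/π) × [bracket] = (1361/π) × 0.160908 = 69.71 W/m².

Q̄ ≈ 69.7 W/m²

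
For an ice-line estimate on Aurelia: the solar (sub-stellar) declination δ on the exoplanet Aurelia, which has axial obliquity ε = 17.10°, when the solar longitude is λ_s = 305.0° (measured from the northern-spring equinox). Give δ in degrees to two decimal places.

δ = -13.94°

sin δ = sin ε · sin λ_s = sin 17.10° × sin 305.0° = -0.240864.
δ = arcsin(-0.240864) = -13.94°.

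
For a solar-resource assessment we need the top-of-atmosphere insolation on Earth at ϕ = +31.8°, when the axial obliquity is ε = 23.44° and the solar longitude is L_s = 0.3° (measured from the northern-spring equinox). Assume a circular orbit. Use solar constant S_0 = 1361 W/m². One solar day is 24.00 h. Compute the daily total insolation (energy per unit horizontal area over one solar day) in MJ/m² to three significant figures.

31.9 MJ/m²

Solar declination: sin δ = sin ε · sin L_s = sin 23.44° × sin 0.3° = 0.00208, so δ = +0.119°.
cos h₀ = −tan(+31.8°) tan(+0.119°) = -0.0013, h₀ = 1.5721 rad.
Bracket: h₀ sin ϕ sin δ + cos ϕ cos δ sin h₀ = 1.5721×0.52696×0.00208 + 0.84989×1.00000×1.00000 = 0.001723 + 0.849890 = 0.851613.
Q̄ = (S_0/π) × [bracket] = (1361/π) × 0.851613 = 368.94 W/m².
Daily total = Q̄ × 24.00 h × 3600 s/h = 368.94 × 24.00 × 3600 / 10⁶ = 31.88 MJ/m².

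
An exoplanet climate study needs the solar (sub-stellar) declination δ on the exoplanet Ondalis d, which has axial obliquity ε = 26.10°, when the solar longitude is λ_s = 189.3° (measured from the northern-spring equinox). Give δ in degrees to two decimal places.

sin δ = sin ε · sin λ_s = sin 26.10° × sin 189.3° = -0.071096.
δ = arcsin(-0.071096) = -4.08°.

δ = -4.08°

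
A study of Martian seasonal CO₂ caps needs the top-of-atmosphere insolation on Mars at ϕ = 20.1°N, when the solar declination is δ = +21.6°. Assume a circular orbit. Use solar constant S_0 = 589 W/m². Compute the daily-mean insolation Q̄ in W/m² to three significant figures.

Q̄ ≈ 203 W/m²

cos h₀ = −tan(+20.1°) tan(+21.600°) = -0.1449, h₀ = 1.7162 rad.
Bracket: h₀ sin ϕ sin δ + cos ϕ cos δ sin h₀ = 1.7162×0.34366×0.36812 + 0.93909×0.92978×0.98945 = 0.217113 + 0.863935 = 1.081048.
Q̄ = (S_0/π) × [bracket] = (589/π) × 1.081048 = 202.7 W/m².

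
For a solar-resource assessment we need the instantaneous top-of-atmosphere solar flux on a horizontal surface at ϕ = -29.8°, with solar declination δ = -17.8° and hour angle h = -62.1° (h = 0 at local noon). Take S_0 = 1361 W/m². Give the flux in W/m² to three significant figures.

cos θ_z = sin ϕ sin δ + cos ϕ cos δ cos h = 0.151923 + 0.386615 = 0.538538.
Flux = S_0 · cos θ_z = 1361 × 0.538538 = 733.0 W/m².

733 W/m²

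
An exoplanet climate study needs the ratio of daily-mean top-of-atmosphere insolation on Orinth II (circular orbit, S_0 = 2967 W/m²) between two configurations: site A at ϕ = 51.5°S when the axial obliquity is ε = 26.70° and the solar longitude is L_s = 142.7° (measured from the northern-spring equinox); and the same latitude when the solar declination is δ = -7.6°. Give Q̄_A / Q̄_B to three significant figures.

Q̄_A / Q̄_B ≈ 0.384

— Configuration A (ϕ=-51.5°):
Solar declination: sin δ = sin ε · sin L_s = sin 26.70° × sin 142.7° = 0.27228, so δ = +15.800°.
cos h₀ = −tan(-51.5°) tan(+15.800°) = 0.3557, h₀ = 1.2071 rad.
Bracket: h₀ sin ϕ sin δ + cos ϕ cos δ sin h₀ = 1.2071×-0.78261×0.27228 + 0.62251×0.96222×0.93458 = -0.257220 + 0.559806 = 0.302586.
Q̄ = (S_0/π) × [bracket] = (2967/π) × 0.302586 = 285.77 W/m².
— Configuration B (ϕ=-51.5°):
cos h₀ = −tan(-51.5°) tan(-7.600°) = -0.1677, h₀ = 1.7393 rad.
Bracket: h₀ sin ϕ sin δ + cos ϕ cos δ sin h₀ = 1.7393×-0.78261×-0.13226 + 0.62251×0.99122×0.98583 = 0.180031 + 0.608301 = 0.788332.
Q̄ = (S_0/π) × [bracket] = (2967/π) × 0.788332 = 744.52 W/m².
Ratio Q̄_A / Q̄_B = 285.77 / 744.52 = 0.3838.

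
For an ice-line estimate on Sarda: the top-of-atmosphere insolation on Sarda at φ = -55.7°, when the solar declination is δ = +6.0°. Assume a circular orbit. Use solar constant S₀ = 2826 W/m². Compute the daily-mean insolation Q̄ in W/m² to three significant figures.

Q̄ ≈ 388 W/m²

cos H₀ = −tan(-55.7°) tan(+6.000°) = 0.1541, H₀ = 1.4161 rad.
Bracket: H₀ sin φ sin δ + cos φ cos δ sin H₀ = 1.4161×-0.82610×0.10453 + 0.56353×0.99452×0.98806 = -0.122283 + 0.553750 = 0.431467.
Q̄ = (S₀/π) × [bracket] = (2826/π) × 0.431467 = 388.1 W/m².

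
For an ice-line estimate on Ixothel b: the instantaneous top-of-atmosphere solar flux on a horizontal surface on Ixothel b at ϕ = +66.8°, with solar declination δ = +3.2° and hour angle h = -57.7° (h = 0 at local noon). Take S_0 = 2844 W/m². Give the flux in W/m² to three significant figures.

744 W/m²

cos θ_z = sin ϕ sin δ + cos ϕ cos δ cos h = 0.051308 + 0.210176 = 0.261484.
Flux = S_0 · cos θ_z = 2844 × 0.261484 = 743.7 W/m².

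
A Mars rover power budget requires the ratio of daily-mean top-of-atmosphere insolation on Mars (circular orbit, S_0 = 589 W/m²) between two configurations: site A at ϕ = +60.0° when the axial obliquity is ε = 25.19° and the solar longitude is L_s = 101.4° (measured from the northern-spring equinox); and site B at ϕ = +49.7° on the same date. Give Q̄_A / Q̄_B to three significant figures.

Q̄_A / Q̄_B ≈ 0.999

— Configuration A (ϕ=+60.0°):
Solar declination: sin δ = sin ε · sin L_s = sin 25.19° × sin 101.4° = 0.41722, so δ = +24.659°.
cos h₀ = −tan(+60.0°) tan(+24.659°) = -0.7952, h₀ = 2.4901 rad.
Bracket: h₀ sin ϕ sin δ + cos ϕ cos δ sin h₀ = 2.4901×0.86603×0.41722 + 0.50000×0.90880×0.60639 = 0.899735 + 0.275544 = 1.175279.
Q̄ = (S_0/π) × [bracket] = (589/π) × 1.175279 = 220.35 W/m².
— Configuration B (ϕ=+49.7°):
cos h₀ = −tan(+49.7°) tan(+24.659°) = -0.5413, h₀ = 2.1428 rad.
Bracket: h₀ sin ϕ sin δ + cos ϕ cos δ sin h₀ = 2.1428×0.76267×0.41722 + 0.64679×0.90880×0.84080 = 0.681841 + 0.494225 = 1.176066.
Q̄ = (S_0/π) × [bracket] = (589/π) × 1.176066 = 220.49 W/m².
Ratio Q̄_A / Q̄_B = 220.35 / 220.49 = 0.9994.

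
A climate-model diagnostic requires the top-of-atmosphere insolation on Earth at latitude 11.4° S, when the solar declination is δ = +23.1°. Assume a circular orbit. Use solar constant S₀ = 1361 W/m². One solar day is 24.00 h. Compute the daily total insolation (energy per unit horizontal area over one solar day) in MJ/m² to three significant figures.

29.3 MJ/m²

cos H₀ = −tan(-11.4°) tan(+23.100°) = 0.0860, H₀ = 1.4847 rad.
Bracket: H₀ sin φ sin δ + cos φ cos δ sin H₀ = 1.4847×-0.19766×0.39234 + 0.98027×0.91982×0.99629 = -0.115138 + 0.898327 = 0.783189.
Q̄ = (S₀/π) × [bracket] = (1361/π) × 0.783189 = 339.29 W/m².
Daily total = Q̄ × 24.00 h × 3600 s/h = 339.29 × 24.00 × 3600 / 10⁶ = 29.31 MJ/m².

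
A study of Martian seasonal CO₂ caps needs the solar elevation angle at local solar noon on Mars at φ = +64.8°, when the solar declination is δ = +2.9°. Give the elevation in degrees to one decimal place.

At local noon the hour angle is zero, so the zenith angle equals |φ − δ| = |+64.8° − (+2.900°)| = 61.900°.
Elevation = 90° − 61.900° = 28.1°.

28.1°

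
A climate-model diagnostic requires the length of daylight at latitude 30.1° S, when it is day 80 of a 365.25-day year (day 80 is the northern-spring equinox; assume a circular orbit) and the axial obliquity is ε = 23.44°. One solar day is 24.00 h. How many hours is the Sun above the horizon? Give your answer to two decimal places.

12.00 h

Solar longitude: λ_s = 360° × (80 − 80)/365.25 = 0.000°.
sin δ = sin 23.44° × sin 0.000° = 0.00000, so δ = +0.000°.
cos H₀ = −tan φ · tan δ = −tan(-30.1°) × tan(+0.000°) = 0.0000, so H₀ = 1.5708 rad = 90.00°.
Daylight = 2H₀/(2π) × 24.00 h = (1.5708/π) × 24.00 = 12.00 h.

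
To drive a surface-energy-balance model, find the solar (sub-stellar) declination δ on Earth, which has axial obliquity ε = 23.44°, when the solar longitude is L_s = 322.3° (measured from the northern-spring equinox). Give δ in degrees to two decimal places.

δ = -14.08°

sin δ = sin ε · sin L_s = sin 23.44° × sin 322.3° = -0.243258.
δ = arcsin(-0.243258) = -14.08°.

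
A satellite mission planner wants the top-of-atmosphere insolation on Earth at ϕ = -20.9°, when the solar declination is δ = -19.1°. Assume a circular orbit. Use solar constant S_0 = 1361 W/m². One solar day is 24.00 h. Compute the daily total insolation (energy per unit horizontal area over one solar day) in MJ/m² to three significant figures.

40.2 MJ/m²

cos h₀ = −tan(-20.9°) tan(-19.100°) = -0.1322, h₀ = 1.7034 rad.
Bracket: h₀ sin ϕ sin δ + cos ϕ cos δ sin h₀ = 1.7034×-0.35674×-0.32722 + 0.93420×0.94495×0.99122 = 0.198842 + 0.875022 = 1.073864.
Q̄ = (S_0/π) × [bracket] = (1361/π) × 1.073864 = 465.22 W/m².
Daily total = Q̄ × 24.00 h × 3600 s/h = 465.22 × 24.00 × 3600 / 10⁶ = 40.20 MJ/m².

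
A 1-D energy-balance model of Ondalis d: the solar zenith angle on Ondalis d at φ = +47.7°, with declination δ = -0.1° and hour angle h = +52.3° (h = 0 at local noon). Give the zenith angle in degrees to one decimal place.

cos θ_z = sin φ sin δ + cos φ cos δ cos h = -0.001291 + 0.411565 = 0.410274.
θ_z = arccos(0.410274) = 65.8°.

θ_z = 65.8°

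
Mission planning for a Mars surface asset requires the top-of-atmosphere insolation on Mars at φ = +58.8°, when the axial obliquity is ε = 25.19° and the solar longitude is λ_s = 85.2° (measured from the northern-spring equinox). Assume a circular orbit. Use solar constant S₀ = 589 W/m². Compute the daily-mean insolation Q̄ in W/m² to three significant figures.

Solar declination: sin δ = sin ε · sin λ_s = sin 25.19° × sin 85.2° = 0.42413, so δ = +25.096°.
cos H₀ = −tan(+58.8°) tan(+25.096°) = -0.7733, H₀ = 2.4549 rad.
Bracket: H₀ sin φ sin δ + cos φ cos δ sin H₀ = 2.4549×0.85536×0.42413 + 0.51803×0.90560×0.63402 = 0.890598 + 0.297437 = 1.188035.
Q̄ = (S₀/π) × [bracket] = (589/π) × 1.188035 = 222.7 W/m².

Q̄ ≈ 223 W/m²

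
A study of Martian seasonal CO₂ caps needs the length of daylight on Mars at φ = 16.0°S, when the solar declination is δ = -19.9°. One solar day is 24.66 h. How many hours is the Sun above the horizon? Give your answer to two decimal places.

cos H₀ = −tan φ · tan δ = −tan(-16.0°) × tan(-19.900°) = -0.1038, so H₀ = 1.6748 rad = 95.96°.
Daylight = 2H₀/(2π) × 24.66 h = (1.6748/π) × 24.66 = 13.15 h.

13.15 h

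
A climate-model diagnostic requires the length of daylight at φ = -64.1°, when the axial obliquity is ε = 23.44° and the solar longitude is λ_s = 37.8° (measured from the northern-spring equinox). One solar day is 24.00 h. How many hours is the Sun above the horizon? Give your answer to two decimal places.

7.84 h

Solar declination: sin δ = sin ε · sin λ_s = sin 23.44° × sin 37.8° = 0.24381, so δ = +14.111°.
cos H₀ = −tan φ · tan δ = −tan(-64.1°) × tan(+14.111°) = 0.5177, so H₀ = 1.0266 rad = 58.82°.
Daylight = 2H₀/(2π) × 24.00 h = (1.0266/π) × 24.00 = 7.84 h.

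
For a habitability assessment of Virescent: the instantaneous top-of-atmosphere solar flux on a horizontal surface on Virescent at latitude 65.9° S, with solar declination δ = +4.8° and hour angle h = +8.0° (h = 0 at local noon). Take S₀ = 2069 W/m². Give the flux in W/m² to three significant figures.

cos θ_z = sin φ sin δ + cos φ cos δ cos h = -0.076384 + 0.402938 = 0.326554.
Flux = S₀ · cos θ_z = 2069 × 0.326554 = 675.6 W/m².

676 W/m²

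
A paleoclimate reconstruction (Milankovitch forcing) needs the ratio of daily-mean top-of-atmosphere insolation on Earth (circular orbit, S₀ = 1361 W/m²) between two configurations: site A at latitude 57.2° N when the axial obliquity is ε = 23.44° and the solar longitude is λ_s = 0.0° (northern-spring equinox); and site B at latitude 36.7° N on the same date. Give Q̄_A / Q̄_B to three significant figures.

— Configuration A (φ=+57.2°):
Solar declination: sin δ = sin ε · sin λ_s = sin 23.44° × sin 0.0° = 0.00000, so δ = +0.000°.
cos H₀ = −tan(+57.2°) tan(+0.000°) = -0.0000, H₀ = 1.5708 rad.
Bracket: H₀ sin φ sin δ + cos φ cos δ sin H₀ = 1.5708×0.84057×0.00000 + 0.54171×1.00000×1.00000 = 0.000000 + 0.541710 = 0.541710.
Q̄ = (S₀/π) × [bracket] = (1361/π) × 0.541710 = 234.68 W/m².
— Configuration B (φ=+36.7°):
cos H₀ = −tan(+36.7°) tan(+0.000°) = -0.0000, H₀ = 1.5708 rad.
Bracket: H₀ sin φ sin δ + cos φ cos δ sin H₀ = 1.5708×0.59763×0.00000 + 0.80178×1.00000×1.00000 = 0.000000 + 0.801780 = 0.801780.
Q̄ = (S₀/π) × [bracket] = (1361/π) × 0.801780 = 347.35 W/m².
Ratio Q̄_A / Q̄_B = 234.68 / 347.35 = 0.6756.

Q̄_A / Q̄_B ≈ 0.676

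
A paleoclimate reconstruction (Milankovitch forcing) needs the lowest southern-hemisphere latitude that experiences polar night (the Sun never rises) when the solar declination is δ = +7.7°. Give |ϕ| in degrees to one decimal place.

|ϕ| = 82.3°

Polar night requires cos h₀ = −tan ϕ tan δ ≥ 1, i.e. tan ϕ tan δ ≤ −1.
The boundary is |tan ϕ| · |tan δ| = 1, so |ϕ| = 90° − |δ| = 90° − 7.7° = 82.3° in the southern hemisphere.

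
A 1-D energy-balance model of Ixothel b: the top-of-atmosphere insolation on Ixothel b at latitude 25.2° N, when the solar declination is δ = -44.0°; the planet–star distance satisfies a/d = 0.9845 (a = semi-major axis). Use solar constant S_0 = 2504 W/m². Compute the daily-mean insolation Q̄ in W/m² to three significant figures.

Q̄ ≈ 197 W/m²

cos h₀ = −tan(+25.2°) tan(-44.000°) = 0.4544, h₀ = 1.0991 rad.
Bracket: h₀ sin ϕ sin δ + cos ϕ cos δ sin h₀ = 1.0991×0.42578×-0.69466 + 0.90483×0.71934×0.89079 = -0.325083 + 0.579798 = 0.254715.
Inverse-square distance factor (a/d)² = 0.9845² = 0.969240.
Q̄ = (S_0/π) × 0.969240 × [bracket] = (2504/π) × 0.969240 × 0.254715 = 196.8 W/m².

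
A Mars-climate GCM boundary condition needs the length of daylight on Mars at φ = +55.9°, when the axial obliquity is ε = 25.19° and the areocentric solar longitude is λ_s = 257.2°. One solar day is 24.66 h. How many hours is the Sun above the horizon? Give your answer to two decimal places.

6.53 h

sin δ = sin 25.19° × sin 257.2° = -0.41504, so δ = -24.522°.
cos H₀ = −tan φ · tan δ = −tan(+55.9°) × tan(-24.522°) = 0.6738, so H₀ = 0.8315 rad = 47.64°.
Daylight = 2H₀/(2π) × 24.66 h = (0.8315/π) × 24.66 = 6.53 h.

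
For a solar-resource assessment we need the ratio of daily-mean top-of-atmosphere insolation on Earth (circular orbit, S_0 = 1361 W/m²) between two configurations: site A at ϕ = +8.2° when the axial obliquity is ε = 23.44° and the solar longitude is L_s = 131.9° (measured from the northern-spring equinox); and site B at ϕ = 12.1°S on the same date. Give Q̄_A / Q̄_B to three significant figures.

— Configuration A (ϕ=+8.2°):
Solar declination: sin δ = sin ε · sin L_s = sin 23.44° × sin 131.9° = 0.29608, so δ = +17.222°.
cos h₀ = −tan(+8.2°) tan(+17.222°) = -0.0447, h₀ = 1.6155 rad.
Bracket: h₀ sin ϕ sin δ + cos ϕ cos δ sin h₀ = 1.6155×0.14263×0.29608 + 0.98978×0.95516×0.99900 = 0.068222 + 0.944453 = 1.012675.
Q̄ = (S_0/π) × [bracket] = (1361/π) × 1.012675 = 438.71 W/m².
— Configuration B (ϕ=-12.1°):
cos h₀ = −tan(-12.1°) tan(+17.222°) = 0.0665, h₀ = 1.5043 rad.
Bracket: h₀ sin ϕ sin δ + cos ϕ cos δ sin h₀ = 1.5043×-0.20962×0.29608 + 0.97778×0.95516×0.99779 = -0.093363 + 0.931872 = 0.838509.
Q̄ = (S_0/π) × [bracket] = (1361/π) × 0.838509 = 363.26 W/m².
Ratio Q̄_A / Q̄_B = 438.71 / 363.26 = 1.208.

Q̄_A / Q̄_B ≈ 1.21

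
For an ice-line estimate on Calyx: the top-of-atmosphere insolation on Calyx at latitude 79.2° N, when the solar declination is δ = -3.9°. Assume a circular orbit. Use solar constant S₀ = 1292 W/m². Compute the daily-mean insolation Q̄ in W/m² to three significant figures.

cos H₀ = −tan(+79.2°) tan(-3.900°) = 0.3574, H₀ = 1.2053 rad.
Bracket: H₀ sin φ sin δ + cos φ cos δ sin H₀ = 1.2053×0.98229×-0.06802 + 0.18738×0.99768×0.93396 = -0.080533 + 0.174599 = 0.094066.
Q̄ = (S₀/π) × [bracket] = (1292/π) × 0.094066 = 38.69 W/m².

Q̄ ≈ 38.7 W/m²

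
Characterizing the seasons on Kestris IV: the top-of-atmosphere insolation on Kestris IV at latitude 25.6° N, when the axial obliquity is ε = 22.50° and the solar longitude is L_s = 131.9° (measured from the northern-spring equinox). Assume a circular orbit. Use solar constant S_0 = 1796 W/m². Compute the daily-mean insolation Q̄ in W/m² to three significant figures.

Solar declination: sin δ = sin ε · sin L_s = sin 22.50° × sin 131.9° = 0.28484, so δ = +16.549°.
cos h₀ = −tan(+25.6°) tan(+16.549°) = -0.1424, h₀ = 1.7136 rad.
Bracket: h₀ sin ϕ sin δ + cos ϕ cos δ sin h₀ = 1.7136×0.43209×0.28484 + 0.90183×0.95858×0.98981 = 0.210904 + 0.855667 = 1.066571.
Q̄ = (S_0/π) × [bracket] = (1796/π) × 1.066571 = 609.7 W/m².

Q̄ ≈ 610 W/m²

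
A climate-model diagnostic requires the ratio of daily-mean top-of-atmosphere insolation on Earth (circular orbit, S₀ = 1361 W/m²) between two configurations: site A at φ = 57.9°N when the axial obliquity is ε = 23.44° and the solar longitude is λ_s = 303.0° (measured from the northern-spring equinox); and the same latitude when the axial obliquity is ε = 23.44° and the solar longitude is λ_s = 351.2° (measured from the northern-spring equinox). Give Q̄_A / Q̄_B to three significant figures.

Q̄_A / Q̄_B ≈ 0.308

— Configuration A (φ=+57.9°):
Solar declination: sin δ = sin ε · sin λ_s = sin 23.44° × sin 303.0° = -0.33361, so δ = -19.488°.
cos H₀ = −tan(+57.9°) tan(-19.488°) = 0.5641, H₀ = 0.9714 rad.
Bracket: H₀ sin φ sin δ + cos φ cos δ sin H₀ = 0.9714×0.84712×-0.33361 + 0.53140×0.94271×0.82568 = -0.274525 + 0.413629 = 0.139104.
Q̄ = (S₀/π) × [bracket] = (1361/π) × 0.139104 = 60.263 W/m².
— Configuration B (φ=+57.9°):
Solar declination: sin δ = sin ε · sin λ_s = sin 23.44° × sin 351.2° = -0.06086, so δ = -3.489°.
cos H₀ = −tan(+57.9°) tan(-3.489°) = 0.0972, H₀ = 1.4734 rad.
Bracket: H₀ sin φ sin δ + cos φ cos δ sin H₀ = 1.4734×0.84712×-0.06086 + 0.53140×0.99815×0.99527 = -0.075962 + 0.527908 = 0.451946.
Q̄ = (S₀/π) × [bracket] = (1361/π) × 0.451946 = 195.79 W/m².
Ratio Q̄_A / Q̄_B = 60.263 / 195.79 = 0.3078.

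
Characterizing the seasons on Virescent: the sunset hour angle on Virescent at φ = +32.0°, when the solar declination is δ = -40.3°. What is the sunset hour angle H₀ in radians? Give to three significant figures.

cos H₀ = −tan φ · tan δ = −tan(+32.0°) × tan(-40.300°) = 0.5299, so H₀ = 1.0123 rad = 58.00°.

H₀ = 1.01 rad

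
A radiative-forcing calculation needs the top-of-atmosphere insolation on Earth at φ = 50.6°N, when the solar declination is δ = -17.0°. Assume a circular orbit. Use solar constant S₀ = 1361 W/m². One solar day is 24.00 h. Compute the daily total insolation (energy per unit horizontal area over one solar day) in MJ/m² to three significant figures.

cos H₀ = −tan(+50.6°) tan(-17.000°) = 0.3722, H₀ = 1.1894 rad.
Bracket: H₀ sin φ sin δ + cos φ cos δ sin H₀ = 1.1894×0.77273×-0.29237 + 0.63473×0.95630×0.92815 = -0.268713 + 0.563380 = 0.294667.
Q̄ = (S₀/π) × [bracket] = (1361/π) × 0.294667 = 127.66 W/m².
Daily total = Q̄ × 24.00 h × 3600 s/h = 127.66 × 24.00 × 3600 / 10⁶ = 11.03 MJ/m².

11.0 MJ/m²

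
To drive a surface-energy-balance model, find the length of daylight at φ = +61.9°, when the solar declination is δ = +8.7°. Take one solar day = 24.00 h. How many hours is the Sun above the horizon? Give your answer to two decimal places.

14.22 h

cos H₀ = −tan φ · tan δ = −tan(+61.9°) × tan(+8.700°) = -0.2866, so H₀ = 1.8615 rad = 106.65°.
Daylight = 2H₀/(2π) × 24.00 h = (1.8615/π) × 24.00 = 14.22 h.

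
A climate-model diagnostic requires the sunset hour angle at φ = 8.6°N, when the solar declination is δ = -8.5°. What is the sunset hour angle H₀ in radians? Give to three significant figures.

H₀ = 1.55 rad

cos H₀ = −tan φ · tan δ = −tan(+8.6°) × tan(-8.500°) = 0.0226, so H₀ = 1.5482 rad = 88.70°.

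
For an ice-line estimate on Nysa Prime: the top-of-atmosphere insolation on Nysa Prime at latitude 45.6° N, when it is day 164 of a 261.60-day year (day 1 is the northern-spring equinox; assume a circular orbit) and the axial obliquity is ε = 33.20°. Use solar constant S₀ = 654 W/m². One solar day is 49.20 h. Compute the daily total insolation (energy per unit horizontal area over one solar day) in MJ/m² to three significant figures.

10.2 MJ/m²

Solar longitude: λ_s = 360° × (164 − 1)/261.60 = 224.312°.
sin δ = sin 33.20° × sin 224.312° = -0.38251, so δ = -22.489°.
cos H₀ = −tan(+45.6°) tan(-22.489°) = 0.4228, H₀ = 1.1343 rad.
Bracket: H₀ sin φ sin δ + cos φ cos δ sin H₀ = 1.1343×0.71447×-0.38251 + 0.69966×0.92395×0.90624 = -0.309995 + 0.585840 = 0.275845.
Q̄ = (S₀/π) × [bracket] = (654/π) × 0.275845 = 57.424 W/m².
Daily total = Q̄ × 49.20 h × 3600 s/h = 57.424 × 49.20 × 3600 / 10⁶ = 10.17 MJ/m².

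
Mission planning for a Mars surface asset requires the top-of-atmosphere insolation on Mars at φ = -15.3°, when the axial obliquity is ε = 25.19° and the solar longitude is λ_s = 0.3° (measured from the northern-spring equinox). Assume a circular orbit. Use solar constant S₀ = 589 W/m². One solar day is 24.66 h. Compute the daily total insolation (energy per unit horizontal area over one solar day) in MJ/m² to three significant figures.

Solar declination: sin δ = sin ε · sin λ_s = sin 25.19° × sin 0.3° = 0.00223, so δ = +0.128°.
cos H₀ = −tan(-15.3°) tan(+0.128°) = 0.0006, H₀ = 1.5702 rad.
Bracket: H₀ sin φ sin δ + cos φ cos δ sin H₀ = 1.5702×-0.26387×0.00223 + 0.96456×1.00000×1.00000 = -0.000924 + 0.964560 = 0.963636.
Q̄ = (S₀/π) × [bracket] = (589/π) × 0.963636 = 180.67 W/m².
Daily total = Q̄ × 24.66 h × 3600 s/h = 180.67 × 24.66 × 3600 / 10⁶ = 16.04 MJ/m².

16.0 MJ/m²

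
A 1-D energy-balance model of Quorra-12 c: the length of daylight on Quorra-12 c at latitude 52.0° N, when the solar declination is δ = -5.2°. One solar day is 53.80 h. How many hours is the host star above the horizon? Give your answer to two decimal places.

cos H₀ = −tan φ · tan δ = −tan(+52.0°) × tan(-5.200°) = 0.1165, so H₀ = 1.4540 rad = 83.31°.
Daylight = 2H₀/(2π) × 53.80 h = (1.4540/π) × 53.80 = 24.90 h.

24.90 h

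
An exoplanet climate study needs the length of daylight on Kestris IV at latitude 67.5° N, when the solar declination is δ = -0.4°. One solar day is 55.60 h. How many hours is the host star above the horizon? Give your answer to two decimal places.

cos H₀ = −tan φ · tan δ = −tan(+67.5°) × tan(-0.400°) = 0.0169, so H₀ = 1.5539 rad = 89.03°.
Daylight = 2H₀/(2π) × 55.60 h = (1.5539/π) × 55.60 = 27.50 h.

27.50 h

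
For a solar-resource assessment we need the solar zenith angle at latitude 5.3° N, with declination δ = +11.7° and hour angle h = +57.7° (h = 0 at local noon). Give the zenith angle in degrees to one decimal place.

cos θ_z = sin ϕ sin δ + cos ϕ cos δ cos h = 0.018732 + 0.521013 = 0.539745.
θ_z = arccos(0.539745) = 57.3°.

θ_z = 57.3°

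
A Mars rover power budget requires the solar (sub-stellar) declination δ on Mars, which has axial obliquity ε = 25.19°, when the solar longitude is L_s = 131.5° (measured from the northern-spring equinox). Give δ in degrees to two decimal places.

δ = +18.59°

sin δ = sin ε · sin L_s = sin 25.19° × sin 131.5° = 0.318772.
δ = arcsin(0.318772) = +18.59°.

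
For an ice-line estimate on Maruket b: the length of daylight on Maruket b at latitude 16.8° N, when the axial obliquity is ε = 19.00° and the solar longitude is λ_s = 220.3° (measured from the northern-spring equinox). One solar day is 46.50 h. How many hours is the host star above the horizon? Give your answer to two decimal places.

22.29 h

Solar declination: sin δ = sin ε · sin λ_s = sin 19.00° × sin 220.3° = -0.21057, so δ = -12.156°.
cos H₀ = −tan φ · tan δ = −tan(+16.8°) × tan(-12.156°) = 0.0650, so H₀ = 1.5057 rad = 86.27°.
Daylight = 2H₀/(2π) × 46.50 h = (1.5057/π) × 46.50 = 22.29 h.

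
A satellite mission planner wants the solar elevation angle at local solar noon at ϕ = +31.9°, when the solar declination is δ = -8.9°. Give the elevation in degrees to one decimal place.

49.2°

At local noon the hour angle is zero, so the zenith angle equals |ϕ − δ| = |+31.9° − (-8.900°)| = 40.800°.
Elevation = 90° − 40.800° = 49.2°.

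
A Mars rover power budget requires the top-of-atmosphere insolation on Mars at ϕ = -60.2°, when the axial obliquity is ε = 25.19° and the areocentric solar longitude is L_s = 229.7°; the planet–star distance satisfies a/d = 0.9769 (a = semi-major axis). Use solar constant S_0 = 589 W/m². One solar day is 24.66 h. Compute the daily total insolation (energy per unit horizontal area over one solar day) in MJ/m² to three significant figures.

15.9 MJ/m²

sin δ = sin 25.19° × sin 229.7° = -0.32461, so δ = -18.942°.
cos h₀ = −tan(-60.2°) tan(-18.942°) = -0.5992, h₀ = 2.2134 rad.
Bracket: h₀ sin ϕ sin δ + cos ϕ cos δ sin h₀ = 2.2134×-0.86777×-0.32461 + 0.49697×0.94585×0.80056 = 0.623486 + 0.376310 = 0.999796.
Inverse-square distance factor (a/d)² = 0.9769² = 0.954334.
Q̄ = (S_0/π) × 0.954334 × [bracket] = (589/π) × 0.954334 × 0.999796 = 178.89 W/m².
Daily total = Q̄ × 24.66 h × 3600 s/h = 178.89 × 24.66 × 3600 / 10⁶ = 15.88 MJ/m².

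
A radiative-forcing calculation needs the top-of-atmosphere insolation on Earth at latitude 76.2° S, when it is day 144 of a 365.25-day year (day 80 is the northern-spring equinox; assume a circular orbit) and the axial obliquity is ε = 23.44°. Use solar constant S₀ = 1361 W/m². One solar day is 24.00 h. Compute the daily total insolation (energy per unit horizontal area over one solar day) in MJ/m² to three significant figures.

0.00 MJ/m²

Solar longitude: λ_s = 360° × (144 − 80)/365.25 = 63.080°.
sin δ = sin 23.44° × sin 63.080° = 0.35468, so δ = +20.774°.
cos H₀ = −tan(-76.2°) tan(+20.774°) = 1.5444 ≥ 1 ⇒ polar night, H₀ = 0 and Q̄ = 0.
Daily total = Q̄ × 24.00 h × 3600 s/h = 0.00 MJ/m².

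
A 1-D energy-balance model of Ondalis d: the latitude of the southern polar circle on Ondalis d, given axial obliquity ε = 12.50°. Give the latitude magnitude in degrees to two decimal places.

77.50°

The polar circle is the lowest latitude that experiences at least one full rotation of continuous darkness at the northern-summer solstice; it lies at |ϕ| = 90° − ε = 90° − 12.50° = 77.50°.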